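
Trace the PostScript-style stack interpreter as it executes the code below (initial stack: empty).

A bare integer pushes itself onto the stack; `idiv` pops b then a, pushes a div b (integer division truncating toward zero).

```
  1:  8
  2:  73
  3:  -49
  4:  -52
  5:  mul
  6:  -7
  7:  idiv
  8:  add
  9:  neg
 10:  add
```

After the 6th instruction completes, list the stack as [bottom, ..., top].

8   : 8
73  : 8 73
-49 : 8 73 -49
-52 : 8 73 -49 -52
mul : 8 73 2548
-7  : 8 73 2548 -7

[8, 73, 2548, -7]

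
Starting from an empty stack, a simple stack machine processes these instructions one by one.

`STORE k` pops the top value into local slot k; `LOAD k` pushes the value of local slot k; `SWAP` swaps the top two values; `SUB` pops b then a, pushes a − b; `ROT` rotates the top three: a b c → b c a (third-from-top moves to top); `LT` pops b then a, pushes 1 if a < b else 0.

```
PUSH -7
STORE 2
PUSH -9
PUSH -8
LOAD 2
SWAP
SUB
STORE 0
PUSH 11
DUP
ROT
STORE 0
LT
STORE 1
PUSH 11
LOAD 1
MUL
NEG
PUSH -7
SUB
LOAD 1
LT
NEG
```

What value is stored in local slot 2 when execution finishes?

-7

PUSH -7 -> -7
STORE 2 -> (empty)
PUSH -9 -> -9
PUSH -8 -> -9 -8
LOAD 2  -> -9 -8 -7
SWAP    -> -9 -7 -8
SUB     -> -9 1
STORE 0 -> -9
PUSH 11 -> -9 11
DUP     -> -9 11 11
ROT     -> 11 11 -9
STORE 0 -> 11 11
LT      -> 0
STORE 1 -> (empty)
PUSH 11 -> 11
LOAD 1  -> 11 0
MUL     -> 0
NEG     -> 0
PUSH -7 -> 0 -7
SUB     -> 7
LOAD 1  -> 7 0
LT      -> 0
NEG     -> 0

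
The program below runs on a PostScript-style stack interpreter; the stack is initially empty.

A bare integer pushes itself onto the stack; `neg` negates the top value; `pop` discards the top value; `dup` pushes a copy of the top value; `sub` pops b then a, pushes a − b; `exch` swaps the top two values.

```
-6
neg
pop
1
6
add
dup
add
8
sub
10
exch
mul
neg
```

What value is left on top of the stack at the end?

-60

-6    -6
neg   6
pop   (empty)
1     1
6     1 6
add   7
dup   7 7
add   14
8     14 8
sub   6
10    6 10
exch  10 6
mul   60
neg   -60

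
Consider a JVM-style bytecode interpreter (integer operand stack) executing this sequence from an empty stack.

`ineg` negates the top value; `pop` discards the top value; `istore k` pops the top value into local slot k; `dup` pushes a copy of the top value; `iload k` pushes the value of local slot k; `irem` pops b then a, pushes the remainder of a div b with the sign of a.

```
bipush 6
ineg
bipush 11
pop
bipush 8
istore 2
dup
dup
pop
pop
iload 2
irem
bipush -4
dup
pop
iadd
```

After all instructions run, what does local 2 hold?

8

bipush 6  -> 6
ineg      -> -6
bipush 11 -> -6 11
pop       -> -6
bipush 8  -> -6 8
istore 2  -> -6
dup       -> -6 -6
dup       -> -6 -6 -6
pop       -> -6 -6
pop       -> -6
iload 2   -> -6 8
irem      -> -6
bipush -4 -> -6 -4
dup       -> -6 -4 -4
pop       -> -6 -4
iadd      -> -10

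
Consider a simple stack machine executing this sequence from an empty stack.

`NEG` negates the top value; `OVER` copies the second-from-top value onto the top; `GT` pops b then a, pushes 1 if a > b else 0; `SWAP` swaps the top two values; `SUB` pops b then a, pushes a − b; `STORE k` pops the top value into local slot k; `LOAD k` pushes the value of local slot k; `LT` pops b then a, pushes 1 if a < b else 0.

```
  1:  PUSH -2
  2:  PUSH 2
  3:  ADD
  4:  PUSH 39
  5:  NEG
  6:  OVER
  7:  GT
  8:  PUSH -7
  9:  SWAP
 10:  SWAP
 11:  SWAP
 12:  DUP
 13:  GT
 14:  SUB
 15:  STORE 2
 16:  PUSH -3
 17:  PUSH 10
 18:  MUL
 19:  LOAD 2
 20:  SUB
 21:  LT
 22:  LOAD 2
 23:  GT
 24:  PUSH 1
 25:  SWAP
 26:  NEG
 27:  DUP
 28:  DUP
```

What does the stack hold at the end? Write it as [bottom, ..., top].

PUSH -2 -> [-2]
PUSH 2  -> [-2, 2]
ADD     -> [0]
PUSH 39 -> [0, 39]
NEG     -> [0, -39]
OVER    -> [0, -39, 0]
GT      -> [0, 0]
PUSH -7 -> [0, 0, -7]
SWAP    -> [0, -7, 0]
SWAP    -> [0, 0, -7]
SWAP    -> [0, -7, 0]
DUP     -> [0, -7, 0, 0]
GT      -> [0, -7, 0]
SUB     -> [0, -7]
STORE 2 -> [0]
PUSH -3 -> [0, -3]
PUSH 10 -> [0, -3, 10]
MUL     -> [0, -30]
LOAD 2  -> [0, -30, -7]
SUB     -> [0, -23]
LT      -> [0]
LOAD 2  -> [0, -7]
GT      -> [1]
PUSH 1  -> [1, 1]
SWAP    -> [1, 1]
NEG     -> [1, -1]
DUP     -> [1, -1, -1]
DUP     -> [1, -1, -1, -1]

[1, -1, -1, -1]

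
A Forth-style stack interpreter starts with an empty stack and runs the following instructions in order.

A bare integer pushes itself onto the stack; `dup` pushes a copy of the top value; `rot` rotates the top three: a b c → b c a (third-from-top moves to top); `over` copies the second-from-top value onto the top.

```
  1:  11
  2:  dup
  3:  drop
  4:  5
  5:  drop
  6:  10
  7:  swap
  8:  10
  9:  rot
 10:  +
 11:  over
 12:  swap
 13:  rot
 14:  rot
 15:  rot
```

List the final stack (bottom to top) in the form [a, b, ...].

[11, 11, 20]

11   → [11]
dup  → [11, 11]
drop → [11]
5    → [11, 5]
drop → [11]
10   → [11, 10]
swap → [10, 11]
10   → [10, 11, 10]
rot  → [11, 10, 10]
+    → [11, 20]
over → [11, 20, 11]
swap → [11, 11, 20]
rot  → [11, 20, 11]
rot  → [20, 11, 11]
rot  → [11, 11, 20]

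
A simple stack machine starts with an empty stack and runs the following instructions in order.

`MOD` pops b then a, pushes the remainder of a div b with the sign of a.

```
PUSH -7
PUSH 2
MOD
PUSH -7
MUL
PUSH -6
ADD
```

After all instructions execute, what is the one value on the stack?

1

PUSH -7 → [-7]
PUSH 2  → [-7, 2]
MOD     → [-1]
PUSH -7 → [-1, -7]
MUL     → [7]
PUSH -6 → [7, -6]
ADD     → [1]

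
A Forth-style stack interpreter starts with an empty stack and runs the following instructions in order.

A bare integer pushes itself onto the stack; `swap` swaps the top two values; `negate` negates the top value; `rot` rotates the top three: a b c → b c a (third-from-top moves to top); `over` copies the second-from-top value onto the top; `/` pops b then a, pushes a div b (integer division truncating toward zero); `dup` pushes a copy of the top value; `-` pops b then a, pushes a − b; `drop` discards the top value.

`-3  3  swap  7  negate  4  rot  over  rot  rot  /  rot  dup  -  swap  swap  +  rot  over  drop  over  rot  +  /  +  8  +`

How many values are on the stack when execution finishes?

-3     : -3
3      : -3 3
swap   : 3 -3
7      : 3 -3 7
negate : 3 -3 -7
4      : 3 -3 -7 4
rot    : 3 -7 4 -3
over   : 3 -7 4 -3 4
rot    : 3 -7 -3 4 4
rot    : 3 -7 4 4 -3
/      : 3 -7 4 -1
rot    : 3 4 -1 -7
dup    : 3 4 -1 -7 -7
-      : 3 4 -1 0
swap   : 3 4 0 -1
swap   : 3 4 -1 0
+      : 3 4 -1
rot    : 4 -1 3
over   : 4 -1 3 -1
drop   : 4 -1 3
over   : 4 -1 3 -1
rot    : 4 3 -1 -1
+      : 4 3 -2
/      : 4 -1
+      : 3
8      : 3 8
+      : 11

1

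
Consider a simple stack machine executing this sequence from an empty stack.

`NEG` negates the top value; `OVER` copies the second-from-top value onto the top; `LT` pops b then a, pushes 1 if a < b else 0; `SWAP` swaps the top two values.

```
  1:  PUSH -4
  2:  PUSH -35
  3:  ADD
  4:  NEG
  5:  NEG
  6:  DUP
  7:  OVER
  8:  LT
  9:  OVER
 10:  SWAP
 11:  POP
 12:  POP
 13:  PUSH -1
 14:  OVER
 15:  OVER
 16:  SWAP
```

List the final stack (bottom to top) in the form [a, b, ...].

[-39, -1, -1, -39]

PUSH -4  → [-4]
PUSH -35 → [-4, -35]
ADD      → [-39]
NEG      → [39]
NEG      → [-39]
DUP      → [-39, -39]
OVER     → [-39, -39, -39]
LT       → [-39, 0]
OVER     → [-39, 0, -39]
SWAP     → [-39, -39, 0]
POP      → [-39, -39]
POP      → [-39]
PUSH -1  → [-39, -1]
OVER     → [-39, -1, -39]
OVER     → [-39, -1, -39, -1]
SWAP     → [-39, -1, -1, -39]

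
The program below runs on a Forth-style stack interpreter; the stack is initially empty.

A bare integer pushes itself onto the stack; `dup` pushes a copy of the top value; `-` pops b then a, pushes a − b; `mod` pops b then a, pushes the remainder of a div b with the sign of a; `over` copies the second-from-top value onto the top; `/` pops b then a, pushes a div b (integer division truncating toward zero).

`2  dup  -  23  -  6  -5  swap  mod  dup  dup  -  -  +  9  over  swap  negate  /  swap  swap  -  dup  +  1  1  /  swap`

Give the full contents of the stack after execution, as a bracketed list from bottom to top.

[1, -62]

2      -> [2]
dup    -> [2, 2]
-      -> [0]
23     -> [0, 23]
-      -> [-23]
6      -> [-23, 6]
-5     -> [-23, 6, -5]
swap   -> [-23, -5, 6]
mod    -> [-23, -5]
dup    -> [-23, -5, -5]
dup    -> [-23, -5, -5, -5]
-      -> [-23, -5, 0]
-      -> [-23, -5]
+      -> [-28]
9      -> [-28, 9]
over   -> [-28, 9, -28]
swap   -> [-28, -28, 9]
negate -> [-28, -28, -9]
/      -> [-28, 3]
swap   -> [3, -28]
swap   -> [-28, 3]
-      -> [-31]
dup    -> [-31, -31]
+      -> [-62]
1      -> [-62, 1]
1      -> [-62, 1, 1]
/      -> [-62, 1]
swap   -> [1, -62]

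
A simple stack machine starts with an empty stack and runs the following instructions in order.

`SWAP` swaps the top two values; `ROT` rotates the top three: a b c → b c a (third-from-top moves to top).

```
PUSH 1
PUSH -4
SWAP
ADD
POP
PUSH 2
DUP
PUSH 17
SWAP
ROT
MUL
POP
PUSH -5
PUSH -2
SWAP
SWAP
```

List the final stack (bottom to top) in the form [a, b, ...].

[17, -5, -2]

PUSH 1  → 1
PUSH -4 → 1 -4
SWAP    → -4 1
ADD     → -3
POP     → (empty)
PUSH 2  → 2
DUP     → 2 2
PUSH 17 → 2 2 17
SWAP    → 2 17 2
ROT     → 17 2 2
MUL     → 17 4
POP     → 17
PUSH -5 → 17 -5
PUSH -2 → 17 -5 -2
SWAP    → 17 -2 -5
SWAP    → 17 -5 -2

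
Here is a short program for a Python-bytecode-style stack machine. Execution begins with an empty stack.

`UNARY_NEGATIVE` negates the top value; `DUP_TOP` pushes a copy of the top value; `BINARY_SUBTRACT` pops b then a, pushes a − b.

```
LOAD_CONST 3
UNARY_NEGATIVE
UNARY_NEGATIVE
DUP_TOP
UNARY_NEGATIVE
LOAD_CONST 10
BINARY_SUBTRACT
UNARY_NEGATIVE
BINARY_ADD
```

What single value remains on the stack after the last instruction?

16

LOAD_CONST 3    -> 3
UNARY_NEGATIVE  -> -3
UNARY_NEGATIVE  -> 3
DUP_TOP         -> 3 3
UNARY_NEGATIVE  -> 3 -3
LOAD_CONST 10   -> 3 -3 10
BINARY_SUBTRACT -> 3 -13
UNARY_NEGATIVE  -> 3 13
BINARY_ADD      -> 16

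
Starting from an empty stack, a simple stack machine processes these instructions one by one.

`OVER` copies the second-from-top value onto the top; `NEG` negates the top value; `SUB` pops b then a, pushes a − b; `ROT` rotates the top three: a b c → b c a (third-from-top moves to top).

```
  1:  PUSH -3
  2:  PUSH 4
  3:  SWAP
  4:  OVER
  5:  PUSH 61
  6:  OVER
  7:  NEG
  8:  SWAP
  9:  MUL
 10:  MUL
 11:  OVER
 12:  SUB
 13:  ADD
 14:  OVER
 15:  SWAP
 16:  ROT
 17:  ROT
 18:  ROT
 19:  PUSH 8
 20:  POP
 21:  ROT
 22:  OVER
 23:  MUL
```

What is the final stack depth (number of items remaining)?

3

PUSH -3  -3
PUSH 4   -3 4
SWAP     4 -3
OVER     4 -3 4
PUSH 61  4 -3 4 61
OVER     4 -3 4 61 4
NEG      4 -3 4 61 -4
SWAP     4 -3 4 -4 61
MUL      4 -3 4 -244
MUL      4 -3 -976
OVER     4 -3 -976 -3
SUB      4 -3 -973
ADD      4 -976
OVER     4 -976 4
SWAP     4 4 -976
ROT      4 -976 4
ROT      -976 4 4
ROT      4 4 -976
PUSH 8   4 4 -976 8
POP      4 4 -976
ROT      4 -976 4
OVER     4 -976 4 -976
MUL      4 -976 -3904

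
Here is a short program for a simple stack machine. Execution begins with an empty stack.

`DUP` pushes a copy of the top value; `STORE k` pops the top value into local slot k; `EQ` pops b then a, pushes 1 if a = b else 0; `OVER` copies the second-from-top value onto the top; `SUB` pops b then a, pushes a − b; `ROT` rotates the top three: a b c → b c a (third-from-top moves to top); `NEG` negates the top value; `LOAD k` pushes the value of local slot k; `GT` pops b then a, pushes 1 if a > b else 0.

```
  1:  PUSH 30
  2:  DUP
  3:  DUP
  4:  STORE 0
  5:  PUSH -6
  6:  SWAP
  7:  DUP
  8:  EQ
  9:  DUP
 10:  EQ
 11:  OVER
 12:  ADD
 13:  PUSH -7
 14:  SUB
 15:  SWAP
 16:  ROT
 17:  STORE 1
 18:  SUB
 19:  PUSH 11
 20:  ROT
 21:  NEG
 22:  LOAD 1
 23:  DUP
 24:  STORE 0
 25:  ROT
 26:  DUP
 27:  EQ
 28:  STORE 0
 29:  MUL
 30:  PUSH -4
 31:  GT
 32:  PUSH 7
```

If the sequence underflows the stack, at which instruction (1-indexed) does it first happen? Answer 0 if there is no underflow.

PUSH 30 : 30
DUP     : 30 30
DUP     : 30 30 30
STORE 0 : 30 30
PUSH -6 : 30 30 -6
SWAP    : 30 -6 30
DUP     : 30 -6 30 30
EQ      : 30 -6 1
DUP     : 30 -6 1 1
EQ      : 30 -6 1
OVER    : 30 -6 1 -6
ADD     : 30 -6 -5
PUSH -7 : 30 -6 -5 -7
SUB     : 30 -6 2
SWAP    : 30 2 -6
ROT     : 2 -6 30
STORE 1 : 2 -6
SUB     : 8
PUSH 11 : 8 11
ROT  — needs 3 operands, stack has 2 → underflow

20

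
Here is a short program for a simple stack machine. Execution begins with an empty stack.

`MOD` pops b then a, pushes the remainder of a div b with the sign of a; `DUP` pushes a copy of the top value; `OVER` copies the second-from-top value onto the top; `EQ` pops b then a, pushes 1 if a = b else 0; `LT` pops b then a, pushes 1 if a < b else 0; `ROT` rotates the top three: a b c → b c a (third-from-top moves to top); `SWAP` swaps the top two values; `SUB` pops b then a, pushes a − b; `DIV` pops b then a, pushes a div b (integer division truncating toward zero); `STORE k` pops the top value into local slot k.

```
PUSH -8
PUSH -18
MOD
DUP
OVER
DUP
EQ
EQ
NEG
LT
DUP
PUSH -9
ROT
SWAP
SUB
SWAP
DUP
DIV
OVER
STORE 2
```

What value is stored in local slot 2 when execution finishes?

10

PUSH -8  : -8
PUSH -18 : -8 -18
MOD      : -8
DUP      : -8 -8
OVER     : -8 -8 -8
DUP      : -8 -8 -8 -8
EQ       : -8 -8 1
EQ       : -8 0
NEG      : -8 0
LT       : 1
DUP      : 1 1
PUSH -9  : 1 1 -9
ROT      : 1 -9 1
SWAP     : 1 1 -9
SUB      : 1 10
SWAP     : 10 1
DUP      : 10 1 1
DIV      : 10 1
OVER     : 10 1 10
STORE 2  : 10 1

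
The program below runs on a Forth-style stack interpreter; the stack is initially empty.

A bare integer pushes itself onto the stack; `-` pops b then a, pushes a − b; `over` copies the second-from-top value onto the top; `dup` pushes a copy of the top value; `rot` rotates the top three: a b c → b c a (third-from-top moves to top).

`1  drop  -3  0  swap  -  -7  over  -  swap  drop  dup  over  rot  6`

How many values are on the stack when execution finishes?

1     1
drop  (empty)
-3    -3
0     -3 0
swap  0 -3
-     3
-7    3 -7
over  3 -7 3
-     3 -10
swap  -10 3
drop  -10
dup   -10 -10
over  -10 -10 -10
rot   -10 -10 -10
6     -10 -10 -10 6

4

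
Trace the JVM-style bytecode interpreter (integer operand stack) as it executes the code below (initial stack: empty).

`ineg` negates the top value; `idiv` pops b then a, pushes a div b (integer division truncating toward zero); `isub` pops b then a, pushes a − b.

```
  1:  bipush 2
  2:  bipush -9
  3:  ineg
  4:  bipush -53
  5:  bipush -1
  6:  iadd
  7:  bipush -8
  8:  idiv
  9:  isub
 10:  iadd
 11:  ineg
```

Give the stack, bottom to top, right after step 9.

[2, 3]

bipush 2    2
bipush -9   2 -9
ineg        2 9
bipush -53  2 9 -53
bipush -1   2 9 -53 -1
iadd        2 9 -54
bipush -8   2 9 -54 -8
idiv        2 9 6
isub        2 3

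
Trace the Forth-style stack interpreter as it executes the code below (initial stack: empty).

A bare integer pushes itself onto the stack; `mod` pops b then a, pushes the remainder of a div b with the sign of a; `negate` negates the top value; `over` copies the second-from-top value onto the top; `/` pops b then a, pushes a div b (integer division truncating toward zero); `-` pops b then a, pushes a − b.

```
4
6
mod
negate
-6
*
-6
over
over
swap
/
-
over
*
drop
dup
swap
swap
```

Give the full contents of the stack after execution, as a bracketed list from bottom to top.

[24, 24]

4      : 4
6      : 4 6
mod    : 4
negate : -4
-6     : -4 -6
*      : 24
-6     : 24 -6
over   : 24 -6 24
over   : 24 -6 24 -6
swap   : 24 -6 -6 24
/      : 24 -6 0
-      : 24 -6
over   : 24 -6 24
*      : 24 -144
drop   : 24
dup    : 24 24
swap   : 24 24
swap   : 24 24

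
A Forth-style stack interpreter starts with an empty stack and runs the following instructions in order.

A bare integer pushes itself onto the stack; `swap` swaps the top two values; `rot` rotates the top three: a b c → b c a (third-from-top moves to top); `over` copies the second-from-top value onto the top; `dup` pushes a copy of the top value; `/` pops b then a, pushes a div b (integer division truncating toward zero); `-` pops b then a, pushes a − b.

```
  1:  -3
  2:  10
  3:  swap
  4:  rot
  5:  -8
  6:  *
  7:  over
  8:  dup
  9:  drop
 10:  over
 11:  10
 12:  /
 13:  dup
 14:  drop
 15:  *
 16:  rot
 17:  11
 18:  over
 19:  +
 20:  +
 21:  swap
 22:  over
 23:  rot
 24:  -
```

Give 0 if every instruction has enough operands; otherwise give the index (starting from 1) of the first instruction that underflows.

-3   → -3
10   → -3 10
swap → 10 -3
rot  — needs 3 operands, stack has 2 → underflow

4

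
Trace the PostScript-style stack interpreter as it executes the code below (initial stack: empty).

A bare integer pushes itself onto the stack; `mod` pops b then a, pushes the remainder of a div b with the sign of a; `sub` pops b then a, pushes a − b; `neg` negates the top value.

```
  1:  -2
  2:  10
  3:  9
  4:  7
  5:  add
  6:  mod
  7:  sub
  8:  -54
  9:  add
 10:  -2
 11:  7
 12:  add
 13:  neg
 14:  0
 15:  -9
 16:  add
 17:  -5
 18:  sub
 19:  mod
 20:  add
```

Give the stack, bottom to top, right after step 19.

[-66, -1]

-2  : [-2]
10  : [-2, 10]
9   : [-2, 10, 9]
7   : [-2, 10, 9, 7]
add : [-2, 10, 16]
mod : [-2, 10]
sub : [-12]
-54 : [-12, -54]
add : [-66]
-2  : [-66, -2]
7   : [-66, -2, 7]
add : [-66, 5]
neg : [-66, -5]
0   : [-66, -5, 0]
-9  : [-66, -5, 0, -9]
add : [-66, -5, -9]
-5  : [-66, -5, -9, -5]
sub : [-66, -5, -4]
mod : [-66, -1]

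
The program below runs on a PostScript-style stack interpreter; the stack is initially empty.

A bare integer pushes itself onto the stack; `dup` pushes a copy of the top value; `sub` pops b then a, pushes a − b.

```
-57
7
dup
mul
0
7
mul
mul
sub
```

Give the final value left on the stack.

-57

-57 → [-57]
7   → [-57, 7]
dup → [-57, 7, 7]
mul → [-57, 49]
0   → [-57, 49, 0]
7   → [-57, 49, 0, 7]
mul → [-57, 49, 0]
mul → [-57, 0]
sub → [-57]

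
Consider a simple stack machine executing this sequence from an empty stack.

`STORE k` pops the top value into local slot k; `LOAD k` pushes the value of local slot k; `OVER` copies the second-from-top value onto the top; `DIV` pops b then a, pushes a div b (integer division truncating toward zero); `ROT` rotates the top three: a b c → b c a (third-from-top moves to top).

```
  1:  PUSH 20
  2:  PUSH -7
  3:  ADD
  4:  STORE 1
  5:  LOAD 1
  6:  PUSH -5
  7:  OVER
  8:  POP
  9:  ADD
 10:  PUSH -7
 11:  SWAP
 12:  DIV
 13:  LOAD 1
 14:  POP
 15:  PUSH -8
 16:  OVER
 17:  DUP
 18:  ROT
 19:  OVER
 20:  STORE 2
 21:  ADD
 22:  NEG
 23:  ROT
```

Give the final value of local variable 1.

PUSH 20 : 20
PUSH -7 : 20 -7
ADD     : 13
STORE 1 : (empty)
LOAD 1  : 13
PUSH -5 : 13 -5
OVER    : 13 -5 13
POP     : 13 -5
ADD     : 8
PUSH -7 : 8 -7
SWAP    : -7 8
DIV     : 0
LOAD 1  : 0 13
POP     : 0
PUSH -8 : 0 -8
OVER    : 0 -8 0
DUP     : 0 -8 0 0
ROT     : 0 0 0 -8
OVER    : 0 0 0 -8 0
STORE 2 : 0 0 0 -8
ADD     : 0 0 -8
NEG     : 0 0 8
ROT     : 0 8 0

13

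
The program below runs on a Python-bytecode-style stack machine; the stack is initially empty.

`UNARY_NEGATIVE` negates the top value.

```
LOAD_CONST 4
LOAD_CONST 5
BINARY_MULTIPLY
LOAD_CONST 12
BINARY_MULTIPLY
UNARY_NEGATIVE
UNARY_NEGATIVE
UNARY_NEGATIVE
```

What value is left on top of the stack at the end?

LOAD_CONST 4    -> [4]
LOAD_CONST 5    -> [4, 5]
BINARY_MULTIPLY -> [20]
LOAD_CONST 12   -> [20, 12]
BINARY_MULTIPLY -> [240]
UNARY_NEGATIVE  -> [-240]
UNARY_NEGATIVE  -> [240]
UNARY_NEGATIVE  -> [-240]

-240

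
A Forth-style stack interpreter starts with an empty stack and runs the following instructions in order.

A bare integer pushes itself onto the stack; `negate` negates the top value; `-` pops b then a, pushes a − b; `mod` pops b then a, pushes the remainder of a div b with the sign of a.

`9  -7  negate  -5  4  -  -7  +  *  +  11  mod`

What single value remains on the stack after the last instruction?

-4

9      → [9]
-7     → [9, -7]
negate → [9, 7]
-5     → [9, 7, -5]
4      → [9, 7, -5, 4]
-      → [9, 7, -9]
-7     → [9, 7, -9, -7]
+      → [9, 7, -16]
*      → [9, -112]
+      → [-103]
11     → [-103, 11]
mod    → [-4]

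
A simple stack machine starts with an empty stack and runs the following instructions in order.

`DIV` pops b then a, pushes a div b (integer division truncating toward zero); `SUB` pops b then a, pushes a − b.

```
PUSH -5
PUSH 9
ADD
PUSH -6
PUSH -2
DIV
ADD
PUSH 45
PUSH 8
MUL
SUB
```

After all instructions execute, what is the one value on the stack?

-353

PUSH -5 → [-5]
PUSH 9  → [-5, 9]
ADD     → [4]
PUSH -6 → [4, -6]
PUSH -2 → [4, -6, -2]
DIV     → [4, 3]
ADD     → [7]
PUSH 45 → [7, 45]
PUSH 8  → [7, 45, 8]
MUL     → [7, 360]
SUB     → [-353]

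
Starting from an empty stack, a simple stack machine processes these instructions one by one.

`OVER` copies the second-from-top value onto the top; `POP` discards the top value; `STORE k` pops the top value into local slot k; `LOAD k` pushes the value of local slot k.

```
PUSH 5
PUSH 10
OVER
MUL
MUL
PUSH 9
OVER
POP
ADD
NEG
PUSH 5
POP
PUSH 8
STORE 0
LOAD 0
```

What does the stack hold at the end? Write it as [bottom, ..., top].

[-259, 8]

PUSH 5   5
PUSH 10  5 10
OVER     5 10 5
MUL      5 50
MUL      250
PUSH 9   250 9
OVER     250 9 250
POP      250 9
ADD      259
NEG      -259
PUSH 5   -259 5
POP      -259
PUSH 8   -259 8
STORE 0  -259
LOAD 0   -259 8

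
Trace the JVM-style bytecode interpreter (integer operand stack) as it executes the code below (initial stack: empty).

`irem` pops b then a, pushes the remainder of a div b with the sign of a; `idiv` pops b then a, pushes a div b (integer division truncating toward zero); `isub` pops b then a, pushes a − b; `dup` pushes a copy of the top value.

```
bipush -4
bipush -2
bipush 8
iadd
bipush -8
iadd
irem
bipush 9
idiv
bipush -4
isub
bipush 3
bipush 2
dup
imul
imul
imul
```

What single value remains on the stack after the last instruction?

48

bipush -4 -> [-4]
bipush -2 -> [-4, -2]
bipush 8  -> [-4, -2, 8]
iadd      -> [-4, 6]
bipush -8 -> [-4, 6, -8]
iadd      -> [-4, -2]
irem      -> [0]
bipush 9  -> [0, 9]
idiv      -> [0]
bipush -4 -> [0, -4]
isub      -> [4]
bipush 3  -> [4, 3]
bipush 2  -> [4, 3, 2]
dup       -> [4, 3, 2, 2]
imul      -> [4, 3, 4]
imul      -> [4, 12]
imul      -> [48]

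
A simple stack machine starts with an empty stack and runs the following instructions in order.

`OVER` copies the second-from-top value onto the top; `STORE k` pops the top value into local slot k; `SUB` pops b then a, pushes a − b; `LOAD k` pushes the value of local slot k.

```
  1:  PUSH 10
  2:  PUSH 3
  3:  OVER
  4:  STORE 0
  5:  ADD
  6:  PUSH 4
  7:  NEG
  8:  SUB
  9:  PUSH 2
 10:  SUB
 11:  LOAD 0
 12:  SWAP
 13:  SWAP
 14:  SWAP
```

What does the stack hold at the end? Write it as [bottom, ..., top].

PUSH 10  [10]
PUSH 3   [10, 3]
OVER     [10, 3, 10]
STORE 0  [10, 3]
ADD      [13]
PUSH 4   [13, 4]
NEG      [13, -4]
SUB      [17]
PUSH 2   [17, 2]
SUB      [15]
LOAD 0   [15, 10]
SWAP     [10, 15]
SWAP     [15, 10]
SWAP     [10, 15]

[10, 15]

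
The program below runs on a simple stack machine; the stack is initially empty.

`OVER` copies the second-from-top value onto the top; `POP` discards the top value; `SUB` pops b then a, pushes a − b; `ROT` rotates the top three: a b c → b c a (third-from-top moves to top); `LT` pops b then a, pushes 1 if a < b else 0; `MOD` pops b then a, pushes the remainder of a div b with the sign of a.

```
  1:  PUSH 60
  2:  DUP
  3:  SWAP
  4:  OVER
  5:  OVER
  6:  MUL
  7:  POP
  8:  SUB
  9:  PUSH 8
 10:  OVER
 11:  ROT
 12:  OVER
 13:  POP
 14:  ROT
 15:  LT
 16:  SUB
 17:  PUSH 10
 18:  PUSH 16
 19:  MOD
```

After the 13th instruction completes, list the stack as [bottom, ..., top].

[8, 0, 0]

PUSH 60 -> 60
DUP     -> 60 60
SWAP    -> 60 60
OVER    -> 60 60 60
OVER    -> 60 60 60 60
MUL     -> 60 60 3600
POP     -> 60 60
SUB     -> 0
PUSH 8  -> 0 8
OVER    -> 0 8 0
ROT     -> 8 0 0
OVER    -> 8 0 0 0
POP     -> 8 0 0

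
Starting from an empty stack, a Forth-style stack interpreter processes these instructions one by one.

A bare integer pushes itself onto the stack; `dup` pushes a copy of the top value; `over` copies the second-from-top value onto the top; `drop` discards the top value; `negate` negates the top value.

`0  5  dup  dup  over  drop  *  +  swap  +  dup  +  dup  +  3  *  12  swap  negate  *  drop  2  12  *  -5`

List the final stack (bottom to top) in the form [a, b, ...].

[24, -5]

0      : [0]
5      : [0, 5]
dup    : [0, 5, 5]
dup    : [0, 5, 5, 5]
over   : [0, 5, 5, 5, 5]
drop   : [0, 5, 5, 5]
*      : [0, 5, 25]
+      : [0, 30]
swap   : [30, 0]
+      : [30]
dup    : [30, 30]
+      : [60]
dup    : [60, 60]
+      : [120]
3      : [120, 3]
*      : [360]
12     : [360, 12]
swap   : [12, 360]
negate : [12, -360]
*      : [-4320]
drop   : []
2      : [2]
12     : [2, 12]
*      : [24]
-5     : [24, -5]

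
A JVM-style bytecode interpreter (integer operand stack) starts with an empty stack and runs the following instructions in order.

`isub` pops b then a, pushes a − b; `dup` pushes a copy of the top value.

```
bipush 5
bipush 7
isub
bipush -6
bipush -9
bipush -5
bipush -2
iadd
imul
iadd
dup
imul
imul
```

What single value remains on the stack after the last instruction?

-6498

bipush 5   [5]
bipush 7   [5, 7]
isub       [-2]
bipush -6  [-2, -6]
bipush -9  [-2, -6, -9]
bipush -5  [-2, -6, -9, -5]
bipush -2  [-2, -6, -9, -5, -2]
iadd       [-2, -6, -9, -7]
imul       [-2, -6, 63]
iadd       [-2, 57]
dup        [-2, 57, 57]
imul       [-2, 3249]
imul       [-6498]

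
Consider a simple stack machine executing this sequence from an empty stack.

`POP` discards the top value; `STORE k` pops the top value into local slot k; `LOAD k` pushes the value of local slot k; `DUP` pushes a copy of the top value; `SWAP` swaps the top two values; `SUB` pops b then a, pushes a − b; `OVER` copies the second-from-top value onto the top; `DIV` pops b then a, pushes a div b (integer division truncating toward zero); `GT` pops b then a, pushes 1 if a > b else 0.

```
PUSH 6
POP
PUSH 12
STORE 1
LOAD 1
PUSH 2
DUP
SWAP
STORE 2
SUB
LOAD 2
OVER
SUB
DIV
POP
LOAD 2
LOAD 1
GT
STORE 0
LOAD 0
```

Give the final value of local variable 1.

12

PUSH 6  : [6]
POP     : []
PUSH 12 : [12]
STORE 1 : []
LOAD 1  : [12]
PUSH 2  : [12, 2]
DUP     : [12, 2, 2]
SWAP    : [12, 2, 2]
STORE 2 : [12, 2]
SUB     : [10]
LOAD 2  : [10, 2]
OVER    : [10, 2, 10]
SUB     : [10, -8]
DIV     : [-1]
POP     : []
LOAD 2  : [2]
LOAD 1  : [2, 12]
GT      : [0]
STORE 0 : []
LOAD 0  : [0]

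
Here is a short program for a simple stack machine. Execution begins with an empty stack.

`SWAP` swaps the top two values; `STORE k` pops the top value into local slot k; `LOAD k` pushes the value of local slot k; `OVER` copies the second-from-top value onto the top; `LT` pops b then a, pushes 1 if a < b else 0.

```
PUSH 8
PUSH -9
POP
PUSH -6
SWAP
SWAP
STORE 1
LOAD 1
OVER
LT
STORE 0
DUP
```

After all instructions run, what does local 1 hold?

PUSH 8  : 8
PUSH -9 : 8 -9
POP     : 8
PUSH -6 : 8 -6
SWAP    : -6 8
SWAP    : 8 -6
STORE 1 : 8
LOAD 1  : 8 -6
OVER    : 8 -6 8
LT      : 8 1
STORE 0 : 8
DUP     : 8 8

-6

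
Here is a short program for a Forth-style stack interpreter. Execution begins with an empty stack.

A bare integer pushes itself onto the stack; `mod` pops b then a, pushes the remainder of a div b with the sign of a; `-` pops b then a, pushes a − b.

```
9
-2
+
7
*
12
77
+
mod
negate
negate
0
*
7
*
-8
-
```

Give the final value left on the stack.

9      -> 9
-2     -> 9 -2
+      -> 7
7      -> 7 7
*      -> 49
12     -> 49 12
77     -> 49 12 77
+      -> 49 89
mod    -> 49
negate -> -49
negate -> 49
0      -> 49 0
*      -> 0
7      -> 0 7
*      -> 0
-8     -> 0 -8
-      -> 8

8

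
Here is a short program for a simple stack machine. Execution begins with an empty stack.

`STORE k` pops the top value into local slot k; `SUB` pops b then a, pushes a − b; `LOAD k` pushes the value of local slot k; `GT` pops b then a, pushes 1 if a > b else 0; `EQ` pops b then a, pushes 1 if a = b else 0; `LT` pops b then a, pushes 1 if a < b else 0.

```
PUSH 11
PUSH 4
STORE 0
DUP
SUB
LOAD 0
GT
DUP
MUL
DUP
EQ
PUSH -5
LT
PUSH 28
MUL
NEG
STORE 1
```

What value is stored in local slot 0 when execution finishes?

4

PUSH 11 -> [11]
PUSH 4  -> [11, 4]
STORE 0 -> [11]
DUP     -> [11, 11]
SUB     -> [0]
LOAD 0  -> [0, 4]
GT      -> [0]
DUP     -> [0, 0]
MUL     -> [0]
DUP     -> [0, 0]
EQ      -> [1]
PUSH -5 -> [1, -5]
LT      -> [0]
PUSH 28 -> [0, 28]
MUL     -> [0]
NEG     -> [0]
STORE 1 -> []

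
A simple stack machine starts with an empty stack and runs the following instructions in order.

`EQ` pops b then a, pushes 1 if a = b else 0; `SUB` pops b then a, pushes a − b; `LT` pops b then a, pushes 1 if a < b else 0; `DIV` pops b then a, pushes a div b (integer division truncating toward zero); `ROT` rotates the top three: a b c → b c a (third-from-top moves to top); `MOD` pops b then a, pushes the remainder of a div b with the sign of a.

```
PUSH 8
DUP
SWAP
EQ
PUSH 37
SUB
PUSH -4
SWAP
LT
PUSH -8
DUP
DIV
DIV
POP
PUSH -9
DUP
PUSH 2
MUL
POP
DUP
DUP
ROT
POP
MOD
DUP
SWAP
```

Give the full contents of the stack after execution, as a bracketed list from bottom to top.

[0, 0]

PUSH 8  : 8
DUP     : 8 8
SWAP    : 8 8
EQ      : 1
PUSH 37 : 1 37
SUB     : -36
PUSH -4 : -36 -4
SWAP    : -4 -36
LT      : 0
PUSH -8 : 0 -8
DUP     : 0 -8 -8
DIV     : 0 1
DIV     : 0
POP     : (empty)
PUSH -9 : -9
DUP     : -9 -9
PUSH 2  : -9 -9 2
MUL     : -9 -18
POP     : -9
DUP     : -9 -9
DUP     : -9 -9 -9
ROT     : -9 -9 -9
POP     : -9 -9
MOD     : 0
DUP     : 0 0
SWAP    : 0 0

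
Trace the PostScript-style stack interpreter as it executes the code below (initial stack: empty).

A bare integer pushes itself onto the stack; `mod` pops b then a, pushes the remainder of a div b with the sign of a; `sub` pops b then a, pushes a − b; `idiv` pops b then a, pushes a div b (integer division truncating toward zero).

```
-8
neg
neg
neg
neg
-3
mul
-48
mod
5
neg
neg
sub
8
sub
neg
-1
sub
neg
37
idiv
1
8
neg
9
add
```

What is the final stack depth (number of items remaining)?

-8   -> -8
neg  -> 8
neg  -> -8
neg  -> 8
neg  -> -8
-3   -> -8 -3
mul  -> 24
-48  -> 24 -48
mod  -> 24
5    -> 24 5
neg  -> 24 -5
neg  -> 24 5
sub  -> 19
8    -> 19 8
sub  -> 11
neg  -> -11
-1   -> -11 -1
sub  -> -10
neg  -> 10
37   -> 10 37
idiv -> 0
1    -> 0 1
8    -> 0 1 8
neg  -> 0 1 -8
9    -> 0 1 -8 9
add  -> 0 1 1

3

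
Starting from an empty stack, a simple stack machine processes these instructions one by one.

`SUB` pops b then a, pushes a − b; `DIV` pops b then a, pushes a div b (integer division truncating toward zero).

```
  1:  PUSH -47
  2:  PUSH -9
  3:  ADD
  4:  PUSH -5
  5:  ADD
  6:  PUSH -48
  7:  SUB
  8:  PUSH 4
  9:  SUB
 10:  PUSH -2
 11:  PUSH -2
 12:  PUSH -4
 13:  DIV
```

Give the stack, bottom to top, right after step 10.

PUSH -47 : [-47]
PUSH -9  : [-47, -9]
ADD      : [-56]
PUSH -5  : [-56, -5]
ADD      : [-61]
PUSH -48 : [-61, -48]
SUB      : [-13]
PUSH 4   : [-13, 4]
SUB      : [-17]
PUSH -2  : [-17, -2]

[-17, -2]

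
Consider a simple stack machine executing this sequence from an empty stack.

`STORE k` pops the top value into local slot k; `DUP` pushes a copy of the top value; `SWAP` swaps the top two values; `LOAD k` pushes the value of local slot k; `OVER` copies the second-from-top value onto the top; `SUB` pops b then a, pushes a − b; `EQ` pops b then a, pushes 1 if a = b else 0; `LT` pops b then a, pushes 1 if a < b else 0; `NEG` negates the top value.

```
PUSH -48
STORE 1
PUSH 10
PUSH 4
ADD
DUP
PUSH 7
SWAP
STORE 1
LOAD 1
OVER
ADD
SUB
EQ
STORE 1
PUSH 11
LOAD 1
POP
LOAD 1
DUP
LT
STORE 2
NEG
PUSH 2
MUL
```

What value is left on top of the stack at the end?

-22

PUSH -48 → -48
STORE 1  → (empty)
PUSH 10  → 10
PUSH 4   → 10 4
ADD      → 14
DUP      → 14 14
PUSH 7   → 14 14 7
SWAP     → 14 7 14
STORE 1  → 14 7
LOAD 1   → 14 7 14
OVER     → 14 7 14 7
ADD      → 14 7 21
SUB      → 14 -14
EQ       → 0
STORE 1  → (empty)
PUSH 11  → 11
LOAD 1   → 11 0
POP      → 11
LOAD 1   → 11 0
DUP      → 11 0 0
LT       → 11 0
STORE 2  → 11
NEG      → -11
PUSH 2   → -11 2
MUL      → -22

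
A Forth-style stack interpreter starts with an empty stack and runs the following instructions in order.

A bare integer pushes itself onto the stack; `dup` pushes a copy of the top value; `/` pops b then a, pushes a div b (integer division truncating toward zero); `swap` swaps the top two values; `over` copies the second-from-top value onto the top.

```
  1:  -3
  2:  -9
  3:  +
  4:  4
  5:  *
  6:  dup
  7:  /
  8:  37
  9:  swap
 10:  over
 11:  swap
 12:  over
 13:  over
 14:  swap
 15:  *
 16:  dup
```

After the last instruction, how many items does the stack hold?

5

-3   → [-3]
-9   → [-3, -9]
+    → [-12]
4    → [-12, 4]
*    → [-48]
dup  → [-48, -48]
/    → [1]
37   → [1, 37]
swap → [37, 1]
over → [37, 1, 37]
swap → [37, 37, 1]
over → [37, 37, 1, 37]
over → [37, 37, 1, 37, 1]
swap → [37, 37, 1, 1, 37]
*    → [37, 37, 1, 37]
dup  → [37, 37, 1, 37, 37]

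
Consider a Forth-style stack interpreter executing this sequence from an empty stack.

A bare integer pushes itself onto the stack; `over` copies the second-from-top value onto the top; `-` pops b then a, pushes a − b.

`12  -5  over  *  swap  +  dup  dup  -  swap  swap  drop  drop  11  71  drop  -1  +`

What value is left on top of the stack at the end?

10

12   -> 12
-5   -> 12 -5
over -> 12 -5 12
*    -> 12 -60
swap -> -60 12
+    -> -48
dup  -> -48 -48
dup  -> -48 -48 -48
-    -> -48 0
swap -> 0 -48
swap -> -48 0
drop -> -48
drop -> (empty)
11   -> 11
71   -> 11 71
drop -> 11
-1   -> 11 -1
+    -> 10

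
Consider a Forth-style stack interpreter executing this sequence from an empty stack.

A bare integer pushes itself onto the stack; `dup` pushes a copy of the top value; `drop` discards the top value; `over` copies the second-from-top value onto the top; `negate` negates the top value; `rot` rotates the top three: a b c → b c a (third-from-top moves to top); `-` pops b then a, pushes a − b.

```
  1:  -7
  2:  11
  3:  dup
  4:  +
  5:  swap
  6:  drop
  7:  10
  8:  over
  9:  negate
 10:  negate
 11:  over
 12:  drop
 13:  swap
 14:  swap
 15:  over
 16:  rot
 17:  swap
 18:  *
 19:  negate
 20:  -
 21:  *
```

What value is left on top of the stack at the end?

-7      -7
11      -7 11
dup     -7 11 11
+       -7 22
swap    22 -7
drop    22
10      22 10
over    22 10 22
negate  22 10 -22
negate  22 10 22
over    22 10 22 10
drop    22 10 22
swap    22 22 10
swap    22 10 22
over    22 10 22 10
rot     22 22 10 10
swap    22 22 10 10
*       22 22 100
negate  22 22 -100
-       22 122
*       2684

2684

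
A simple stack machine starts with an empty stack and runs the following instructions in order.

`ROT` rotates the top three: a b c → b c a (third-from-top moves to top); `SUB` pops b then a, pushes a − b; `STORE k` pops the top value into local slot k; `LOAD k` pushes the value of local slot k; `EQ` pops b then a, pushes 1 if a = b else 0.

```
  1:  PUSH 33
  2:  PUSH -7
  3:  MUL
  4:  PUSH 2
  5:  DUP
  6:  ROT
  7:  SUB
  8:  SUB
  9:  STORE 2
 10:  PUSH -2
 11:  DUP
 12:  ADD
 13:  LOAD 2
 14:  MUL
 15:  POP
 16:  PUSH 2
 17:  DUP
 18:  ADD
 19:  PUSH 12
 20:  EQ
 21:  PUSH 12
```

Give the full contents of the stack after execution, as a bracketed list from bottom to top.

PUSH 33  [33]
PUSH -7  [33, -7]
MUL      [-231]
PUSH 2   [-231, 2]
DUP      [-231, 2, 2]
ROT      [2, 2, -231]
SUB      [2, 233]
SUB      [-231]
STORE 2  []
PUSH -2  [-2]
DUP      [-2, -2]
ADD      [-4]
LOAD 2   [-4, -231]
MUL      [924]
POP      []
PUSH 2   [2]
DUP      [2, 2]
ADD      [4]
PUSH 12  [4, 12]
EQ       [0]
PUSH 12  [0, 12]

[0, 12]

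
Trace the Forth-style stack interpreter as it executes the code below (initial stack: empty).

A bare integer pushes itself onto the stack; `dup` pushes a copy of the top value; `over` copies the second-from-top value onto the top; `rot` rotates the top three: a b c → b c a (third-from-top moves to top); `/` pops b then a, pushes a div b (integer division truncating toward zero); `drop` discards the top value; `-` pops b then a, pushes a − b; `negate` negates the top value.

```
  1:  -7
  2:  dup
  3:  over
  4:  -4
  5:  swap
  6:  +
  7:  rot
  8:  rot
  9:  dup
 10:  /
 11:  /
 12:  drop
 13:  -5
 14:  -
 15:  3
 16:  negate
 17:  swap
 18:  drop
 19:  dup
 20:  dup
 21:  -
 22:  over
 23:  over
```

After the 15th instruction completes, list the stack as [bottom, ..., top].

-7   : [-7]
dup  : [-7, -7]
over : [-7, -7, -7]
-4   : [-7, -7, -7, -4]
swap : [-7, -7, -4, -7]
+    : [-7, -7, -11]
rot  : [-7, -11, -7]
rot  : [-11, -7, -7]
dup  : [-11, -7, -7, -7]
/    : [-11, -7, 1]
/    : [-11, -7]
drop : [-11]
-5   : [-11, -5]
-    : [-6]
3    : [-6, 3]

[-6, 3]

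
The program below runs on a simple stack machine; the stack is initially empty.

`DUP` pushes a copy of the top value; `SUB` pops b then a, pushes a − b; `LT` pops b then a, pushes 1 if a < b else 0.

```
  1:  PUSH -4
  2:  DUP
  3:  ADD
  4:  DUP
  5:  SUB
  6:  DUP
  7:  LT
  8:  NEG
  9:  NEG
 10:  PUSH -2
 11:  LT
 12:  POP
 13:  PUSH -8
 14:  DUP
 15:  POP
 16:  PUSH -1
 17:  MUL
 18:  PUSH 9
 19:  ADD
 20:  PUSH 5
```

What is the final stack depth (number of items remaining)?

2

PUSH -4  -4
DUP      -4 -4
ADD      -8
DUP      -8 -8
SUB      0
DUP      0 0
LT       0
NEG      0
NEG      0
PUSH -2  0 -2
LT       0
POP      (empty)
PUSH -8  -8
DUP      -8 -8
POP      -8
PUSH -1  -8 -1
MUL      8
PUSH 9   8 9
ADD      17
PUSH 5   17 5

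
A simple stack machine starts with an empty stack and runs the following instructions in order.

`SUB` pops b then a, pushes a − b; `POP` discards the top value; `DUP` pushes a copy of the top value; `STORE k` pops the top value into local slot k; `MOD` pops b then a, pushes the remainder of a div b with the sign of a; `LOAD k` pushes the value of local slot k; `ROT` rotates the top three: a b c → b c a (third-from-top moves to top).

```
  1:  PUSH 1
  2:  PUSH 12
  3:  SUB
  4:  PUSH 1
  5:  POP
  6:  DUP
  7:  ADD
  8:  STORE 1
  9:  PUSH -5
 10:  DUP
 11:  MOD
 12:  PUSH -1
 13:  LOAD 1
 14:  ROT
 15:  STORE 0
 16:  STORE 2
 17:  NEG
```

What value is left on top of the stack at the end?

1

PUSH 1   1
PUSH 12  1 12
SUB      -11
PUSH 1   -11 1
POP      -11
DUP      -11 -11
ADD      -22
STORE 1  (empty)
PUSH -5  -5
DUP      -5 -5
MOD      0
PUSH -1  0 -1
LOAD 1   0 -1 -22
ROT      -1 -22 0
STORE 0  -1 -22
STORE 2  -1
NEG      1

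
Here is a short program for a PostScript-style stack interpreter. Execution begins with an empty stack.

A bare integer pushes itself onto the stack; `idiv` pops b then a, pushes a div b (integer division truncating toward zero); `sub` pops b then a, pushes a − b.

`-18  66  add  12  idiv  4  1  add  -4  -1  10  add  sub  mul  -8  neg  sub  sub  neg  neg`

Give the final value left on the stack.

-18  → [-18]
66   → [-18, 66]
add  → [48]
12   → [48, 12]
idiv → [4]
4    → [4, 4]
1    → [4, 4, 1]
add  → [4, 5]
-4   → [4, 5, -4]
-1   → [4, 5, -4, -1]
10   → [4, 5, -4, -1, 10]
add  → [4, 5, -4, 9]
sub  → [4, 5, -13]
mul  → [4, -65]
-8   → [4, -65, -8]
neg  → [4, -65, 8]
sub  → [4, -73]
sub  → [77]
neg  → [-77]
neg  → [77]

77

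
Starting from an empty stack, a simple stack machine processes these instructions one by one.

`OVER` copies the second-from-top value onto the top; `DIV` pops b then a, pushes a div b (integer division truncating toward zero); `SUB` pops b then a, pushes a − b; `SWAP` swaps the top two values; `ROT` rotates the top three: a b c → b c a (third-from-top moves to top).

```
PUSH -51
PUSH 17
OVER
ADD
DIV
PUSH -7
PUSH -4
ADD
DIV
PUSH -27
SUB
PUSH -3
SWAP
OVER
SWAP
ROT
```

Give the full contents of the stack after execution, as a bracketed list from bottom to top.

[-3, 27, -3]

PUSH -51 : [-51]
PUSH 17  : [-51, 17]
OVER     : [-51, 17, -51]
ADD      : [-51, -34]
DIV      : [1]
PUSH -7  : [1, -7]
PUSH -4  : [1, -7, -4]
ADD      : [1, -11]
DIV      : [0]
PUSH -27 : [0, -27]
SUB      : [27]
PUSH -3  : [27, -3]
SWAP     : [-3, 27]
OVER     : [-3, 27, -3]
SWAP     : [-3, -3, 27]
ROT      : [-3, 27, -3]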